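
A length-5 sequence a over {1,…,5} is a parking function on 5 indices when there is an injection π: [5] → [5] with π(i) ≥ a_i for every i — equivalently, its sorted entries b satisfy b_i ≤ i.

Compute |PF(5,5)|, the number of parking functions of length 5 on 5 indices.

|PF| = (5+1−5)·(5+1)^{5−1} = 1×1296 = 1296 (Konheim–Weiss)
Check (1,3,1,1,2) → sorted (1,1,1,2,3): b_i ≤ i ∀i, a PF.

1296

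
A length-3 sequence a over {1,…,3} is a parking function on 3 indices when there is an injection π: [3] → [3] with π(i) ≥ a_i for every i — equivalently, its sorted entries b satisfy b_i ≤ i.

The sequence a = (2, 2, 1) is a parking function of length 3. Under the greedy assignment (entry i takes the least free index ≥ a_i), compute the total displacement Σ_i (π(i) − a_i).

Σπ = 3·4/2 = 6 (π permutes [3]); Σa = 2+2+1 = 5; disp = 6−5 = 1.

1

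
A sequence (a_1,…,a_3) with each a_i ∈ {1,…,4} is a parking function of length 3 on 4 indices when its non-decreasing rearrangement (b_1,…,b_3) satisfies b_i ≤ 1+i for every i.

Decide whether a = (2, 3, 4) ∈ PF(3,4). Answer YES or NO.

YES

Rearranged: b = (2, 3, 4).
  b_1=2 ≤ 2
  b_2=3 ≤ 3
  b_3=4 ≤ 4
All bounds hold ⇒ YES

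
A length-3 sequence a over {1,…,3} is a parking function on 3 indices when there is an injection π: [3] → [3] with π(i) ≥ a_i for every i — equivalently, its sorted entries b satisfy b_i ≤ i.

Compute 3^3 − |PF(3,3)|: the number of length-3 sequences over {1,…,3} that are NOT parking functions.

Count = (4−3)·4^(3−1) = 1·16 = 16 (Konheim–Weiss)
One tuple (2,2,2) → sorted (2,2,2): b_1=2>1, not a PF.
3^3 − 16 = 27 − 16 = 11

11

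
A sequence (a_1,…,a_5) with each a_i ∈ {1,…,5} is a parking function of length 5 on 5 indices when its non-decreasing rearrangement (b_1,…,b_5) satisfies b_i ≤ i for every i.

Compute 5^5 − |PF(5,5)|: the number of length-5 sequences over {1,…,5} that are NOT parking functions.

#PF = (6−5)·6^(5−1) = 1 · 1296 = 1296 (Konheim–Weiss)
Check (3,3,2,2,4) → sorted (2,2,3,3,4): b_1=2>1, not a PF.
So 3125 − 1296 = 1829 fail.

1829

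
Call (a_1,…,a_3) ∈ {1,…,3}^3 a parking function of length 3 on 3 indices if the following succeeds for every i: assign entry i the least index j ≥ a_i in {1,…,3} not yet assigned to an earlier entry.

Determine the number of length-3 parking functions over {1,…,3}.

Count = (3−3+1)·(3+1)^(3−1) = 1 · 16 = 16 (Pollak)
Example (2,3,1) → sorted (1,2,3): b_i ≤ i ∀i, a PF.

16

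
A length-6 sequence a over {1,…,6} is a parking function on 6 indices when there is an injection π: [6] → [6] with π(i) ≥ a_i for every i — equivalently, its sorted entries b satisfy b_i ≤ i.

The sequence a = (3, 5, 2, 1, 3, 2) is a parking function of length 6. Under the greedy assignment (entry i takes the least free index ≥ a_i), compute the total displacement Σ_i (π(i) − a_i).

Σπ = 21 ({1..6} each once); Σa = 3+5+2+1+3+2 = 16; disp = 21−16 = 5.

5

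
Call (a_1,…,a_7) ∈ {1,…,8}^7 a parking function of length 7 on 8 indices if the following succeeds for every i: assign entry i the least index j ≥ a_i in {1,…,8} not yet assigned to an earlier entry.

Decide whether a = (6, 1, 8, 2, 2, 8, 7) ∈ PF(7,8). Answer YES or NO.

Order a: b = (1, 2, 2, 6, 7, 8, 8).
  b_1=1 ≤ 2
  b_2=2 ≤ 3
  b_3=2 ≤ 4
  b_4=6 > 5
  fails at i=4 ⇒ NO

NO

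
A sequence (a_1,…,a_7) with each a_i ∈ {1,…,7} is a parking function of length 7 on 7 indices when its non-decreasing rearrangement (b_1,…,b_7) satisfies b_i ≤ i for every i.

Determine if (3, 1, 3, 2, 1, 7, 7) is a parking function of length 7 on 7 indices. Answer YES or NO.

NO

Order a: b = (1, 1, 2, 3, 3, 7, 7).
  b_1=1 ≤ 1
  b_2=1 ≤ 2
  b_3=2 ≤ 3
  b_4=3 ≤ 4
  b_5=3 ≤ 5
  b_6=7 > 6
  fails at i=6 ⇒ NO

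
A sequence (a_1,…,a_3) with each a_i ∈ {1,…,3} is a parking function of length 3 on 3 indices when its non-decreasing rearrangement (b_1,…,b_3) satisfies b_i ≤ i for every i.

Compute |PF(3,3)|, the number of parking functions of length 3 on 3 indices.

16

|PF| = (3−3+1)·(3+1)^(3−1) = 1×16 = 16
E.g. (1,3,2) → sorted (1,2,3): b_i ≤ i ∀i, a PF.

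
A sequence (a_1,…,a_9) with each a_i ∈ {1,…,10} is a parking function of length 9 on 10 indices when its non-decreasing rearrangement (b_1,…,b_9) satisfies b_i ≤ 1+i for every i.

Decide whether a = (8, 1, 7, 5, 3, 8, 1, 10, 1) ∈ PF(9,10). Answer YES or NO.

YES

Rearranged: b = (1, 1, 1, 3, 5, 7, 8, 8, 10).
  b_1=1 ≤ 2
  b_2=1 ≤ 3
  b_3=1 ≤ 4
  b_4=3 ≤ 5
  b_5=5 ≤ 6
  b_6=7 ≤ 7
  b_7=8 ≤ 8
  b_8=8 ≤ 9
  b_9=10 ≤ 10
All bounds hold ⇒ YES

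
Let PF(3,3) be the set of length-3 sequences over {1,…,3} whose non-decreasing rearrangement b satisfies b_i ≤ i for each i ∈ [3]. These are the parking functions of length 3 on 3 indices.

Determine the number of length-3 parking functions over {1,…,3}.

16

Count = (4−3)·4^(3−1) = 1 · 16 = 16 (Pollak)
Example (1,2,2) → sorted (1,2,2): b_i ≤ i ∀i, a PF.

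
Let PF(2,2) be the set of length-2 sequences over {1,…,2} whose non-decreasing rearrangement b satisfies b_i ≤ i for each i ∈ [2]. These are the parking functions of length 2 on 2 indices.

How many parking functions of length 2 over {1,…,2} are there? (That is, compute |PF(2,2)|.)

3

Count = (2+1−2)·(2+1)^{2−1} = 1·3 = 3 (Pollak)
E.g. (2,1) → sorted (1,2): b_i ≤ i ∀i, a PF.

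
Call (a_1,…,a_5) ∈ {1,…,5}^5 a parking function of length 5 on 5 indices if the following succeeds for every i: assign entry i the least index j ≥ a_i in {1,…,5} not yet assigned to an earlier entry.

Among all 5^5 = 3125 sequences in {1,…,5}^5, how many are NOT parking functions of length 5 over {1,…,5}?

1829

#PF = (6−5)·6^(5−1) = 1 · 1296 = 1296 (Pollak)
Example (2,3,4,5,5) → sorted (2,3,4,5,5): b_1=2>1, not a PF.
5^5 − 1296 = 3125 − 1296 = 1829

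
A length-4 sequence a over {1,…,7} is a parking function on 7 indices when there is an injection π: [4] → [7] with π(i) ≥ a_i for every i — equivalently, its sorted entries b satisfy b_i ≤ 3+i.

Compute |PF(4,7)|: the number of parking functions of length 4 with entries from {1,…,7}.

|PF(4,7)| = (8−4)·8^(4−1) = 4·512 = 2048 [KW]
Example (1,3,5,6) → sorted (1,3,5,6): b_i ≤ 3+i ∀i, a PF.

2048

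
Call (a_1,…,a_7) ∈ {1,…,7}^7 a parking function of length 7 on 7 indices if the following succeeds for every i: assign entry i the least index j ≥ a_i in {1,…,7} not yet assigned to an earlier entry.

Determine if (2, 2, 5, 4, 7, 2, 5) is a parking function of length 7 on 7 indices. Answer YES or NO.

Sorted: b = (2, 2, 2, 4, 5, 5, 7).
  b_1=2 > 1
  fails at i=1 ⇒ NO

NO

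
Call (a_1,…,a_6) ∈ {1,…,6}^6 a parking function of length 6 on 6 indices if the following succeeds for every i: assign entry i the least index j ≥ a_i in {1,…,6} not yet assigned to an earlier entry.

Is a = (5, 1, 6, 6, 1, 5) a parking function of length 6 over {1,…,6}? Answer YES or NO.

NO

Rearranged: b = (1, 1, 5, 5, 6, 6).
  b_1=1 ≤ 1
  b_2=1 ≤ 2
  b_3=5 > 3
  fails at i=3 ⇒ NO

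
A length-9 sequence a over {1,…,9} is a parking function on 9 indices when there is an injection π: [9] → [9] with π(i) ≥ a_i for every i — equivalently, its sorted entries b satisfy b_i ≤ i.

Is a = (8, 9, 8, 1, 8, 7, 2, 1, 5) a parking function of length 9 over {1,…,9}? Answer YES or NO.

Rearranged: b = (1, 1, 2, 5, 7, 8, 8, 8, 9).
  b_1=1 ≤ 1
  b_2=1 ≤ 2
  b_3=2 ≤ 3
  b_4=5 > 4
  fails at i=4 ⇒ NO

NO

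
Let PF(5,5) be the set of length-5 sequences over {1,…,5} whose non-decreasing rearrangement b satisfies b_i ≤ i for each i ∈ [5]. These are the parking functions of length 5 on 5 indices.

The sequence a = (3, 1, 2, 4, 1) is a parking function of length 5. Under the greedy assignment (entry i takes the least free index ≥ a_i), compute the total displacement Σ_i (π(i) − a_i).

Σπ = 5·6/2 = 15 (π permutes [5]); Σa = 3+1+2+4+1 = 11; disp = 15−11 = 4.

4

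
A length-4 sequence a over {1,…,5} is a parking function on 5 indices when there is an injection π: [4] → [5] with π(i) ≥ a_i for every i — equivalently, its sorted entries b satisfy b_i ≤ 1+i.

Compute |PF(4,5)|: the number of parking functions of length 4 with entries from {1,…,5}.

Count = 2·6^3 = 2·216 = 432 (Pollak)
E.g. (1,4,1,2) → sorted (1,1,2,4): b_i ≤ 1+i ∀i, a PF.

432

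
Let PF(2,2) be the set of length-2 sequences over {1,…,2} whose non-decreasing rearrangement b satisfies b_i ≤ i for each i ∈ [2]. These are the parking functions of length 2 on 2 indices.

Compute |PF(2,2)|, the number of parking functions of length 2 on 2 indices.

3

#PF = (2+1−2)·(2+1)^{2−1} = 1·3 = 3
One tuple (2,1) → sorted (1,2): b_i ≤ i ∀i, a PF.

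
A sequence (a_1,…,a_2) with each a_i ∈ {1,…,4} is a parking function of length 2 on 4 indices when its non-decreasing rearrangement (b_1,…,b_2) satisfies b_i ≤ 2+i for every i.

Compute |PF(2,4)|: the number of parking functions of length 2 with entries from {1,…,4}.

15

#PF = 3·5^1 = 3 · 5 = 15 (Konheim–Weiss)
One tuple (2,3) → sorted (2,3): b_i ≤ 2+i ∀i, a PF.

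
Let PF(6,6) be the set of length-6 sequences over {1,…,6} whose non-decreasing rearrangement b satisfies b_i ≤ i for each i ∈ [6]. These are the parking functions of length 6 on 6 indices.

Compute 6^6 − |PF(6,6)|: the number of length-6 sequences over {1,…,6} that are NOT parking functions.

29849

|PF(6,6)| = (6+1−6)·(6+1)^{6−1} = 1·16807 = 16807 [KW]
E.g. (6,4,6,5,6,6) → sorted (4,5,6,6,6,6): b_1=4>1, not a PF.
6^6 − 16807 = 46656 − 16807 = 29849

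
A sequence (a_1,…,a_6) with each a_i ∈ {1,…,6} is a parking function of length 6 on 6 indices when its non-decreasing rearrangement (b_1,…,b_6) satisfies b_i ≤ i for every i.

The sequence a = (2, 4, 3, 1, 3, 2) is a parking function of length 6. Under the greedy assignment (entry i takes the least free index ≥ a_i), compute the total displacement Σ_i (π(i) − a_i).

6

Σπ = 21 ({1..6} each once); Σa = 2+4+3+1+3+2 = 15; disp = 21−15 = 6.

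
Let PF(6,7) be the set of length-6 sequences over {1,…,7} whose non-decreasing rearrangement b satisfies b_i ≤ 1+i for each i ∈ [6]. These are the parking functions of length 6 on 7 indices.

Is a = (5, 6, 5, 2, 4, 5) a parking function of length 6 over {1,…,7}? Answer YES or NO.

Rearranged: b = (2, 4, 5, 5, 5, 6).
  b_1=2 ≤ 2
  b_2=4 > 3
  fails at i=2 ⇒ NO

NO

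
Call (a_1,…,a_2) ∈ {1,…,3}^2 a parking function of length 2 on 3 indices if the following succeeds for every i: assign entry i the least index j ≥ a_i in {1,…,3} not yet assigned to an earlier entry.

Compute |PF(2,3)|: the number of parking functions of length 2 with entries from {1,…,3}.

#PF = (3−2+1)·(3+1)^(2−1) = 2×4 = 8 [KW]
Check (1,2) → sorted (1,2): b_i ≤ 1+i ∀i, a PF.

8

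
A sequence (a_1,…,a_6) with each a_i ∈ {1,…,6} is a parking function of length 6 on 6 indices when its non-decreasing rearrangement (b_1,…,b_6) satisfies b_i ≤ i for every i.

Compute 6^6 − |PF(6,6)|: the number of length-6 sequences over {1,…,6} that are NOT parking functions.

29849

|PF(6,6)| = (6−6+1)·(6+1)^(6−1) = 1 · 16807 = 16807 (Konheim–Weiss)
One tuple (6,5,4,5,4,6) → sorted (4,4,5,5,6,6): b_1=4>1, not a PF.
Total 46656; non-PF = 46656−16807 = 29849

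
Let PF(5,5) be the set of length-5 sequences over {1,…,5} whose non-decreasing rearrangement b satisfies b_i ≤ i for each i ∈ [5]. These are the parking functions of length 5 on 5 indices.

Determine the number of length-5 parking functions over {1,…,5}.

|PF| = 1·6^4 = 1×1296 = 1296 (Pollak)
E.g. (5,1,1,1,4) → sorted (1,1,1,4,5): b_i ≤ i ∀i, a PF.

1296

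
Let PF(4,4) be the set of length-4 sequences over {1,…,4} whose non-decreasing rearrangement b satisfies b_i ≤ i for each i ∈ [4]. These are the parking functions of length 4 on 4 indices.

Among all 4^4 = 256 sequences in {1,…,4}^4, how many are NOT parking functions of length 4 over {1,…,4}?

131

#PF = 1·5^3 = 1×125 = 125 [KW]
Example (3,3,3,3) → sorted (3,3,3,3): b_1=3>1, not a PF.
Total 256; non-PF = 256−125 = 131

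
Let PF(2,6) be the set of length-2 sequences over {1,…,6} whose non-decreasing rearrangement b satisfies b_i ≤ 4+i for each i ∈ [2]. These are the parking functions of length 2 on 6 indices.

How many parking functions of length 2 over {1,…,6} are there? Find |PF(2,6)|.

35

#PF = 5·7^1 = 5×7 = 35 (Konheim–Weiss)
Check (3,1) → sorted (1,3): b_i ≤ 4+i ∀i, a PF.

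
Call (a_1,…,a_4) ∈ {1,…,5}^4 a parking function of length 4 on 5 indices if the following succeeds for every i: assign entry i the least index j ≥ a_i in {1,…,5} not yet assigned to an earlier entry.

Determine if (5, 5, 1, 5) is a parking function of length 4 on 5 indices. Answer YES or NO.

NO

Order a: b = (1, 5, 5, 5).
  b_1=1 ≤ 2
  b_2=5 > 3
  fails at i=2 ⇒ NO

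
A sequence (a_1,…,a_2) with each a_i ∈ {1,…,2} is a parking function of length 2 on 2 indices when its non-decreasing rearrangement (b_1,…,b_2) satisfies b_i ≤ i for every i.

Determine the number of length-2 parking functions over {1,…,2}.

3

#PF = (2−2+1)·(2+1)^(2−1) = 1·3 = 3 [KW]
E.g. (1,2) → sorted (1,2): b_i ≤ i ∀i, a PF.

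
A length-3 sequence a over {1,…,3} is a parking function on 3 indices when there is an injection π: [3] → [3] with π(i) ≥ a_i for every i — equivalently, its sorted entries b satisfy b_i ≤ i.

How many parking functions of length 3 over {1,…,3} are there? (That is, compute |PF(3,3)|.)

16

#PF = (4−3)·4^(3−1) = 1 · 16 = 16 (Pollak)
E.g. (3,1,1) → sorted (1,1,3): b_i ≤ i ∀i, a PF.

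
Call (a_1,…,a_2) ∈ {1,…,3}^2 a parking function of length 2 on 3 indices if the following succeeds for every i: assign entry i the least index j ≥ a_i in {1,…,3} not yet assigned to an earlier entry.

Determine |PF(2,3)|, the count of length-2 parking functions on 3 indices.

8

#PF = (4−2)·4^(2−1) = 2·4 = 8 (Konheim–Weiss)
Check (2,3) → sorted (2,3): b_i ≤ 1+i ∀i, a PF.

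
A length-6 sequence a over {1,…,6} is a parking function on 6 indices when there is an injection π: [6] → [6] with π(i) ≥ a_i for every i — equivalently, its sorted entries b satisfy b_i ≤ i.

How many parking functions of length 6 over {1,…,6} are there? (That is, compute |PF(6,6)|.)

16807

|PF(6,6)| = 1·7^5 = 1×16807 = 16807 (Konheim–Weiss)
Check (5,3,2,6,1,1) → sorted (1,1,2,3,5,6): b_i ≤ i ∀i, a PF.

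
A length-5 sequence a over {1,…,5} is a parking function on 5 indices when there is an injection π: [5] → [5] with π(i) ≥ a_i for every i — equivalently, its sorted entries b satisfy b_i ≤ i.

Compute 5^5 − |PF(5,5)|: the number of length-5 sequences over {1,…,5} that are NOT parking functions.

1829

#PF = (6−5)·6^(5−1) = 1×1296 = 1296 (Pollak)
One tuple (2,3,4,4,4) → sorted (2,3,4,4,4): b_1=2>1, not a PF.
So 3125 − 1296 = 1829 fail.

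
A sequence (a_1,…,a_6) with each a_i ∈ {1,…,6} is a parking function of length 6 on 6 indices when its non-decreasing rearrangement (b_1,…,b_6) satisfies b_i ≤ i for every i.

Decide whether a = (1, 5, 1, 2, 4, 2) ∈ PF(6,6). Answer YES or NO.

YES

Sorted: b = (1, 1, 2, 2, 4, 5).
  b_1=1 ≤ 1
  b_2=1 ≤ 2
  b_3=2 ≤ 3
  b_4=2 ≤ 4
  b_5=4 ≤ 5
  b_6=5 ≤ 6
All bounds hold ⇒ YES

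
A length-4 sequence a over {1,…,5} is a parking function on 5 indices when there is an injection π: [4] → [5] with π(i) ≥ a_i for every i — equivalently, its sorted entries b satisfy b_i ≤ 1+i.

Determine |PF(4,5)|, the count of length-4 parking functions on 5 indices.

432

#PF = (5+1−4)·(5+1)^{4−1} = 2 · 216 = 432
One tuple (1,1,3,4) → sorted (1,1,3,4): b_i ≤ 1+i ∀i, a PF.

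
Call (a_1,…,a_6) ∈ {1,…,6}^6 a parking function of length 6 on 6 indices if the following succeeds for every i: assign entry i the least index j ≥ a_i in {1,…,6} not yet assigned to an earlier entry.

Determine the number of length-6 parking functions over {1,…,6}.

#PF = (7−6)·7^(6−1) = 1·16807 = 16807 (Konheim–Weiss)
E.g. (2,4,1,1,1,3) → sorted (1,1,1,2,3,4): b_i ≤ i ∀i, a PF.

16807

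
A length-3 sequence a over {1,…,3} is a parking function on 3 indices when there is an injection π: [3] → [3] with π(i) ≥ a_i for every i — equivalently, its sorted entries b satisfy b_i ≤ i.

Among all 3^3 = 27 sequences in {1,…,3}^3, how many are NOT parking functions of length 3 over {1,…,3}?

11

#PF = (4−3)·4^(3−1) = 1 · 16 = 16 (Pollak)
E.g. (2,2,3) → sorted (2,2,3): b_1=2>1, not a PF.
3^3 − 16 = 27 − 16 = 11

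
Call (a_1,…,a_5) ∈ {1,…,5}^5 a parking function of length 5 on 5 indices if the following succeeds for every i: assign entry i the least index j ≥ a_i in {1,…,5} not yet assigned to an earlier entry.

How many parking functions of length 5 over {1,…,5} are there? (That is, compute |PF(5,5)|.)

|PF| = (5−5+1)·(5+1)^(5−1) = 1 · 1296 = 1296 [KW]
One tuple (5,1,1,2,2) → sorted (1,1,2,2,5): b_i ≤ i ∀i, a PF.

1296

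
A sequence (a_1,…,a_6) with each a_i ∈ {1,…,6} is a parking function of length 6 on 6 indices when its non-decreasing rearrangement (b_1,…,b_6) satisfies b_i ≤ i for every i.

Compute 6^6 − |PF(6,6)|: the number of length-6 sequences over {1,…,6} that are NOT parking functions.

29849

#PF = (6−6+1)·(6+1)^(6−1) = 1 · 16807 = 16807 [KW]
One tuple (1,6,2,6,4,6) → sorted (1,2,4,6,6,6): b_3=4>3, not a PF.
6^6 − 16807 = 46656 − 16807 = 29849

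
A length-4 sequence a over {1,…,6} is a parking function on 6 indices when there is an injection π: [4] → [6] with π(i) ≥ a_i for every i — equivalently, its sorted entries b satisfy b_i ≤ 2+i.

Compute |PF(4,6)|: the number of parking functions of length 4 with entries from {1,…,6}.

|PF| = (6+1−4)·(6+1)^{4−1} = 3×343 = 1029 (Pollak)
Example (6,3,3,4) → sorted (3,3,4,6): b_i ≤ 2+i ∀i, a PF.

1029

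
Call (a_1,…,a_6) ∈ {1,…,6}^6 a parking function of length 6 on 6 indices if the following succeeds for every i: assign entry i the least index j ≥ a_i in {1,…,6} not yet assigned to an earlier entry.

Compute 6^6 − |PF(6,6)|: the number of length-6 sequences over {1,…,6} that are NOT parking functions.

|PF(6,6)| = 1·7^5 = 1·16807 = 16807 (Pollak)
Check (6,6,2,3,4,3) → sorted (2,3,3,4,6,6): b_1=2>1, not a PF.
So 46656 − 16807 = 29849 fail.

29849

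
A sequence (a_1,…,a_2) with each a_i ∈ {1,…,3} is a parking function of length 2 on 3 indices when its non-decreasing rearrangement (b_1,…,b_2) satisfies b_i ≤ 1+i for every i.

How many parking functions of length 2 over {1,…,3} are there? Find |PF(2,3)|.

Count = (3+1−2)·(3+1)^{2−1} = 2×4 = 8 (Konheim–Weiss)
Check (1,1) → sorted (1,1): b_i ≤ 1+i ∀i, a PF.

8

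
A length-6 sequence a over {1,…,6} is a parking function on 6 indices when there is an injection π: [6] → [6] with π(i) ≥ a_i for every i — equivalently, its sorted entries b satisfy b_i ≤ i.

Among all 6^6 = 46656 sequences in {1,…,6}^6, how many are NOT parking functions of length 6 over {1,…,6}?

|PF(6,6)| = 1·7^5 = 1 · 16807 = 16807 (Pollak)
Example (6,3,3,2,4,6) → sorted (2,3,3,4,6,6): b_1=2>1, not a PF.
6^6 − 16807 = 46656 − 16807 = 29849

29849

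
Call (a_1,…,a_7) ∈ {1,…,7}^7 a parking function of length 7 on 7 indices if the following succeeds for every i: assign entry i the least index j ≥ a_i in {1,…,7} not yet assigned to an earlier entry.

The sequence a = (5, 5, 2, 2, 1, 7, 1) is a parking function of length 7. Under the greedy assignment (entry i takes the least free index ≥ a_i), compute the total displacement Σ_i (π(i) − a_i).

5

Σπ = 28 ({1..7} each once); Σa = 5+5+2+2+1+7+1 = 23; disp = 28−23 = 5.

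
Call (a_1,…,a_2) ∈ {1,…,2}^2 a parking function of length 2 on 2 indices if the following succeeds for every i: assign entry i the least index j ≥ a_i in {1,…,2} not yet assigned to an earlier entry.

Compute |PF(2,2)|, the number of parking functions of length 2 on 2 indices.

3

Count = (2−2+1)·(2+1)^(2−1) = 1·3 = 3 (Konheim–Weiss)
Check (1,1) → sorted (1,1): b_i ≤ i ∀i, a PF.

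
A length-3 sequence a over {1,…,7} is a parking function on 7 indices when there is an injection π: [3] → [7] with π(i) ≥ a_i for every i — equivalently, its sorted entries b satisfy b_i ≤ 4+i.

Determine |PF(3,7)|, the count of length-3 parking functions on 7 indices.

Count = (7−3+1)·(7+1)^(3−1) = 5×64 = 320
Check (1,4,2) → sorted (1,2,4): b_i ≤ 4+i ∀i, a PF.

320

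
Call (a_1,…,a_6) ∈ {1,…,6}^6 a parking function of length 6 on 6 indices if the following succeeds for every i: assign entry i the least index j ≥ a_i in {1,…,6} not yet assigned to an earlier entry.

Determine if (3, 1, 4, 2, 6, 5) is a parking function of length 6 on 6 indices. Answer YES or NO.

Order a: b = (1, 2, 3, 4, 5, 6).
  b_1=1 ≤ 1
  b_2=2 ≤ 2
  b_3=3 ≤ 3
  b_4=4 ≤ 4
  b_5=5 ≤ 5
  b_6=6 ≤ 6
All bounds hold ⇒ YES

YES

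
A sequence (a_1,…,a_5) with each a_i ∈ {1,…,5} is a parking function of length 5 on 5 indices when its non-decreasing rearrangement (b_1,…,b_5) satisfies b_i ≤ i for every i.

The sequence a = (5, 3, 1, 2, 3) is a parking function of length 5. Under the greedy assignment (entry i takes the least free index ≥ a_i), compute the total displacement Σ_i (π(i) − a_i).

1

Σπ(i) = 1+…+5 = 15; Σa = 5+3+1+2+3 = 14; disp = 15−14 = 1.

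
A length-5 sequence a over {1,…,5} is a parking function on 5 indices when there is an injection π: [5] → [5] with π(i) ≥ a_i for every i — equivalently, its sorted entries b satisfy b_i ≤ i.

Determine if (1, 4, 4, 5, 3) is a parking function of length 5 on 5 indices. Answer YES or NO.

NO

Sorted: b = (1, 3, 4, 4, 5).
  b_1=1 ≤ 1
  b_2=3 > 2
  fails at i=2 ⇒ NO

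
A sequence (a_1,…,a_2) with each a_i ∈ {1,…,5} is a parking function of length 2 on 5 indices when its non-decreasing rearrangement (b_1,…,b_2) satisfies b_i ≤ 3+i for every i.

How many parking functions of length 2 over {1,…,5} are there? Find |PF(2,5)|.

#PF = 4·6^1 = 4 · 6 = 24 (Pollak)
Check (5,1) → sorted (1,5): b_i ≤ 3+i ∀i, a PF.

24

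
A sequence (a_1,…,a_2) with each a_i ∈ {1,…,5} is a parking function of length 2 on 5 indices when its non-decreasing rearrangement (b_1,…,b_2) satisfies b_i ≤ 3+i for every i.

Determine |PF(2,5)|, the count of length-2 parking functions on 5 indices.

24

|PF| = (5−2+1)·(5+1)^(2−1) = 4×6 = 24
One tuple (3,4) → sorted (3,4): b_i ≤ 3+i ∀i, a PF.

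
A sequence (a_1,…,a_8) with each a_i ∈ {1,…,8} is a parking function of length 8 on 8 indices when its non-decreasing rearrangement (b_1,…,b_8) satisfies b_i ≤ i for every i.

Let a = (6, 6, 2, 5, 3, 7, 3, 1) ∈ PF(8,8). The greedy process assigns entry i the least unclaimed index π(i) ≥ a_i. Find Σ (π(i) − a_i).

3

Σπ = 8·9/2 = 36 (π permutes [8]); Σa = 6+6+2+5+3+7+3+1 = 33; disp = 36−33 = 3.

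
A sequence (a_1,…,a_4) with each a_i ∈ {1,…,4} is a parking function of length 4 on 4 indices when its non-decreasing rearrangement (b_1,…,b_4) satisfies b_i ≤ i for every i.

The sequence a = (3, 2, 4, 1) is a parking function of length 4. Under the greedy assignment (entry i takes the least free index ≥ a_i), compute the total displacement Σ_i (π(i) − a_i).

Σπ(i) = 1+…+4 = 10; Σa = 3+2+4+1 = 10; disp = 10−10 = 0.

0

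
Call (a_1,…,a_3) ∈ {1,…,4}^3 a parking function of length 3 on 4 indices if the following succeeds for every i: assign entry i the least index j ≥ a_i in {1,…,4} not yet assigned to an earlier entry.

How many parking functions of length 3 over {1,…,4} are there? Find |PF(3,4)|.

Count = (5−3)·5^(3−1) = 2×25 = 50
E.g. (1,3,4) → sorted (1,3,4): b_i ≤ 1+i ∀i, a PF.

50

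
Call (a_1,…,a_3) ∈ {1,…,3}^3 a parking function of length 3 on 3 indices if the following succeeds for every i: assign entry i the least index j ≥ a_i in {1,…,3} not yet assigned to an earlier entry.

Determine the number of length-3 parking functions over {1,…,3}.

16

|PF(3,3)| = 1·4^2 = 1 · 16 = 16
One tuple (2,1,1) → sorted (1,1,2): b_i ≤ i ∀i, a PF.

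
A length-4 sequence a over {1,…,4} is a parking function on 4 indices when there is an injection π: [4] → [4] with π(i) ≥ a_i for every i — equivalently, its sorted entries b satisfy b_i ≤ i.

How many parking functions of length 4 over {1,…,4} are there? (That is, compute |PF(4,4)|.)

125

|PF(4,4)| = 1·5^3 = 1·125 = 125 (Pollak)
E.g. (1,4,3,1) → sorted (1,1,3,4): b_i ≤ i ∀i, a PF.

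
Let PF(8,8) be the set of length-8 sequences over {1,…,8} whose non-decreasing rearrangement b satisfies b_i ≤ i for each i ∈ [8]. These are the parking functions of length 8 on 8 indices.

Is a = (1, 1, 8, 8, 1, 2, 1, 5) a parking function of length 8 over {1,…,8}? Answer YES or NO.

NO

Order a: b = (1, 1, 1, 1, 2, 5, 8, 8).
  b_1=1 ≤ 1
  b_2=1 ≤ 2
  b_3=1 ≤ 3
  b_4=1 ≤ 4
  b_5=2 ≤ 5
  b_6=5 ≤ 6
  b_7=8 > 7
  fails at i=7 ⇒ NO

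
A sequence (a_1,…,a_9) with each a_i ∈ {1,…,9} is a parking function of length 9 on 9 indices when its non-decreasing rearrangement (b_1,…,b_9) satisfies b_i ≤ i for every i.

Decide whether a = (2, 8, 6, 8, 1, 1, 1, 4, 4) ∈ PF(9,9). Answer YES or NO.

Order a: b = (1, 1, 1, 2, 4, 4, 6, 8, 8).
  b_1=1 ≤ 1
  b_2=1 ≤ 2
  b_3=1 ≤ 3
  b_4=2 ≤ 4
  b_5=4 ≤ 5
  b_6=4 ≤ 6
  b_7=6 ≤ 7
  b_8=8 ≤ 8
  b_9=8 ≤ 9
All bounds hold ⇒ YES

YES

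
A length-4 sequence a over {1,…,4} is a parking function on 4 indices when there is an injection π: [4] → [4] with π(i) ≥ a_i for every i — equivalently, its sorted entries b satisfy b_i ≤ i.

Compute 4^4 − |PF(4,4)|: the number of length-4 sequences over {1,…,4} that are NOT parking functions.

131

#PF = (5−4)·5^(4−1) = 1×125 = 125 (Konheim–Weiss)
One tuple (4,2,3,4) → sorted (2,3,4,4): b_1=2>1, not a PF.
Total 256; non-PF = 256−125 = 131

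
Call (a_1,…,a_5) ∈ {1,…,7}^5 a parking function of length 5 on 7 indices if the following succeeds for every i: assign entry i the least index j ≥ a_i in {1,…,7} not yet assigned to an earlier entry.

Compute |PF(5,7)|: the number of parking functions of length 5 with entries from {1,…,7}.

#PF = 3·8^4 = 3×4096 = 12288 [KW]
Example (5,6,1,1,4) → sorted (1,1,4,5,6): b_i ≤ 2+i ∀i, a PF.

12288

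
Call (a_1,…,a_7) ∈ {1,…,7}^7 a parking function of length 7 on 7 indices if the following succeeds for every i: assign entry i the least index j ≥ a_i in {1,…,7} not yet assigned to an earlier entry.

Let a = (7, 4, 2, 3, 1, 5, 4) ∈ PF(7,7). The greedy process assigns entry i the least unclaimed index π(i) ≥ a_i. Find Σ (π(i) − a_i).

2

Σπ(i) = 1+…+7 = 28; Σa = 7+4+2+3+1+5+4 = 26; disp = 28−26 = 2.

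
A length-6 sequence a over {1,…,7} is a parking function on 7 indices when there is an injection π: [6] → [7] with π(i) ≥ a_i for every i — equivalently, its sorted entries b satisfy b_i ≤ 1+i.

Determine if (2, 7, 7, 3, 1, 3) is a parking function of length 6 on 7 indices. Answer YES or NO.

Sorted: b = (1, 2, 3, 3, 7, 7).
  b_1=1 ≤ 2
  b_2=2 ≤ 3
  b_3=3 ≤ 4
  b_4=3 ≤ 5
  b_5=7 > 6
  fails at i=5 ⇒ NO

NO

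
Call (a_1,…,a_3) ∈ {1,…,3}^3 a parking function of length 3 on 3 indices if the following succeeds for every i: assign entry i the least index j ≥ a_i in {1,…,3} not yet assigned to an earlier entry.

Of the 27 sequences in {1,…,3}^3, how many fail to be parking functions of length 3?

Count = 1·4^2 = 1×16 = 16 [KW]
E.g. (3,3,3) → sorted (3,3,3): b_1=3>1, not a PF.
So 27 − 16 = 11 fail.

11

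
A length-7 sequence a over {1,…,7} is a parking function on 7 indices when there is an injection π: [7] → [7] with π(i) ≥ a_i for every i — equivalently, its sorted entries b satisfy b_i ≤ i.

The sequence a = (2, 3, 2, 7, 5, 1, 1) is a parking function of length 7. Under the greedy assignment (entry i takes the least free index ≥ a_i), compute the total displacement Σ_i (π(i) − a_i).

7

Σπ = 28 ({1..7} each once); Σa = 2+3+2+7+5+1+1 = 21; disp = 28−21 = 7.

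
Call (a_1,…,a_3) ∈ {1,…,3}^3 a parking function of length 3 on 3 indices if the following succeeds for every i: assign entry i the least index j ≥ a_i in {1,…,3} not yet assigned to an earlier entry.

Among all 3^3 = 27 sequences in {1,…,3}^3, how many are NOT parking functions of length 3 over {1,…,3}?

Count = (3+1−3)·(3+1)^{3−1} = 1·16 = 16
E.g. (3,3,3) → sorted (3,3,3): b_1=3>1, not a PF.
So 27 − 16 = 11 fail.

11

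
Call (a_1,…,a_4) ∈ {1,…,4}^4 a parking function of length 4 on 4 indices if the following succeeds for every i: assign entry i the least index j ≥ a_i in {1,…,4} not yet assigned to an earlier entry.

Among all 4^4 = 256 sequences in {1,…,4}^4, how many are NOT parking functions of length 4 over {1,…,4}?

|PF(4,4)| = (4−4+1)·(4+1)^(4−1) = 1×125 = 125 (Konheim–Weiss)
E.g. (4,3,4,3) → sorted (3,3,4,4): b_1=3>1, not a PF.
So 256 − 125 = 131 fail.

131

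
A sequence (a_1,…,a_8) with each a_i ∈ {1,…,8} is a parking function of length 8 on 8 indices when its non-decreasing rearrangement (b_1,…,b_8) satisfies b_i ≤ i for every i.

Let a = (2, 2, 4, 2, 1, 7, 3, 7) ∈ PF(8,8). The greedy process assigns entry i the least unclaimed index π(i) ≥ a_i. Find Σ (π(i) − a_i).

8

Σπ = 8·9/2 = 36 (π permutes [8]); Σa = 2+2+4+2+1+7+3+7 = 28; disp = 36−28 = 8.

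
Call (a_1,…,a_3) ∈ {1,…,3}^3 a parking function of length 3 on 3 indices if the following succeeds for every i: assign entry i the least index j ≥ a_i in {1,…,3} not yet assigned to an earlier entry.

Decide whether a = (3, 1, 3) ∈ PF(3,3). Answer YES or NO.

NO

Order a: b = (1, 3, 3).
  b_1=1 ≤ 1
  b_2=3 > 2
  fails at i=2 ⇒ NO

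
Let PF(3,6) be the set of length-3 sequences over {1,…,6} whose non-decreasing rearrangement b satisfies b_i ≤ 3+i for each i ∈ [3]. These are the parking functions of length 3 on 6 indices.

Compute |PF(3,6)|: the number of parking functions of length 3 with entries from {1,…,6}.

196

#PF = 4·7^2 = 4×49 = 196 (Pollak)
E.g. (4,4,3) → sorted (3,4,4): b_i ≤ 3+i ∀i, a PF.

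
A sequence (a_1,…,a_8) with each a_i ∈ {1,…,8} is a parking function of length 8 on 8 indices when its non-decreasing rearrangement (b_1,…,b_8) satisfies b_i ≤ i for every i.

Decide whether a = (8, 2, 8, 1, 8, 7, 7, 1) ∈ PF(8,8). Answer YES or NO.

Rearranged: b = (1, 1, 2, 7, 7, 8, 8, 8).
  b_1=1 ≤ 1
  b_2=1 ≤ 2
  b_3=2 ≤ 3
  b_4=7 > 4
  fails at i=4 ⇒ NO

NO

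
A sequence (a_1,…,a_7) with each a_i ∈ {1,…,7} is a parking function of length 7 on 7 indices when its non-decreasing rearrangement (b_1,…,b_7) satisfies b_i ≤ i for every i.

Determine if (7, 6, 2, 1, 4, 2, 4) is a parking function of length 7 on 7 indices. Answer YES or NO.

YES

Sorted: b = (1, 2, 2, 4, 4, 6, 7).
  b_1=1 ≤ 1
  b_2=2 ≤ 2
  b_3=2 ≤ 3
  b_4=4 ≤ 4
  b_5=4 ≤ 5
  b_6=6 ≤ 6
  b_7=7 ≤ 7
All bounds hold ⇒ YES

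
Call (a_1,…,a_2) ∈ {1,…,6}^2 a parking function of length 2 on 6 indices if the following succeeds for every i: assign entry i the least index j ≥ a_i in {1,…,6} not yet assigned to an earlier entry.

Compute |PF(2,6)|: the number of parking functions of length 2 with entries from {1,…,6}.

35

|PF(2,6)| = (6−2+1)·(6+1)^(2−1) = 5 · 7 = 35
One tuple (5,1) → sorted (1,5): b_i ≤ 4+i ∀i, a PF.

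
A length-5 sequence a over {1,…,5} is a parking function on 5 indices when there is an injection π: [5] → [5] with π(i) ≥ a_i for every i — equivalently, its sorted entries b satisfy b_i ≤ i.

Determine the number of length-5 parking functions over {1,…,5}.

1296

|PF| = (5+1−5)·(5+1)^{5−1} = 1×1296 = 1296 (Konheim–Weiss)
Example (1,4,2,3,5) → sorted (1,2,3,4,5): b_i ≤ i ∀i, a PF.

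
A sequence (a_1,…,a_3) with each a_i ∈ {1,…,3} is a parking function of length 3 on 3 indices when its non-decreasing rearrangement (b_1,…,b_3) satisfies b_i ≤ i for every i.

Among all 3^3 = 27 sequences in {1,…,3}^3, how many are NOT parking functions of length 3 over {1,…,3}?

11

|PF(3,3)| = (4−3)·4^(3−1) = 1 · 16 = 16 [KW]
Check (3,3,1) → sorted (1,3,3): b_2=3>2, not a PF.
3^3 − 16 = 27 − 16 = 11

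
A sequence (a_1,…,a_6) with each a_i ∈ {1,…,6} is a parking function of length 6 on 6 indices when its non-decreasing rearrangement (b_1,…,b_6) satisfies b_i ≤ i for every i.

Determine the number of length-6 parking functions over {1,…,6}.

Count = (7−6)·7^(6−1) = 1·16807 = 16807 [KW]
Check (1,2,5,6,3,2) → sorted (1,2,2,3,5,6): b_i ≤ i ∀i, a PF.

16807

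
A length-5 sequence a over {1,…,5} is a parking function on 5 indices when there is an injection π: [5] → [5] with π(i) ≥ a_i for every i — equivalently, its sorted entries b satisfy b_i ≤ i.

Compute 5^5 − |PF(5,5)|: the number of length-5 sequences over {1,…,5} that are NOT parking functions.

1829

Count = 1·6^4 = 1×1296 = 1296
One tuple (2,4,4,5,5) → sorted (2,4,4,5,5): b_1=2>1, not a PF.
5^5 − 1296 = 3125 − 1296 = 1829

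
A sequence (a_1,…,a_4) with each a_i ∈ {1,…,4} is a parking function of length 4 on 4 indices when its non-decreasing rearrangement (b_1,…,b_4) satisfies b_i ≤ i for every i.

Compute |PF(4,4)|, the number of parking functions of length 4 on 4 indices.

#PF = (5−4)·5^(4−1) = 1·125 = 125 (Pollak)
One tuple (1,1,3,4) → sorted (1,1,3,4): b_i ≤ i ∀i, a PF.

125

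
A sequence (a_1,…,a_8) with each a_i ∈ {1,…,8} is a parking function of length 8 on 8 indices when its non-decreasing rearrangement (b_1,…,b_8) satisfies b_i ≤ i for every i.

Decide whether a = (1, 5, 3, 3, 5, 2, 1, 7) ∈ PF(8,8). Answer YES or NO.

YES

Rearranged: b = (1, 1, 2, 3, 3, 5, 5, 7).
  b_1=1 ≤ 1
  b_2=1 ≤ 2
  b_3=2 ≤ 3
  b_4=3 ≤ 4
  b_5=3 ≤ 5
  b_6=5 ≤ 6
  b_7=5 ≤ 7
  b_8=7 ≤ 8
All bounds hold ⇒ YES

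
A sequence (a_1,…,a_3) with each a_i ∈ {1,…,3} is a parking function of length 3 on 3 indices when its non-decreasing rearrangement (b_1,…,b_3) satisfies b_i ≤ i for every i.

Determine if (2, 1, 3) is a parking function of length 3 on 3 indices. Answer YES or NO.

Rearranged: b = (1, 2, 3).
  b_1=1 ≤ 1
  b_2=2 ≤ 2
  b_3=3 ≤ 3
All bounds hold ⇒ YES

YES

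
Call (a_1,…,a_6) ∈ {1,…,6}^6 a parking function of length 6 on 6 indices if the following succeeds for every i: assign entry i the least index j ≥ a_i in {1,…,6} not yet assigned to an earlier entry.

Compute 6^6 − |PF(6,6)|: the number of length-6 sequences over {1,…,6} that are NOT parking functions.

29849

|PF| = 1·7^5 = 1×16807 = 16807 (Konheim–Weiss)
E.g. (5,6,2,6,6,5) → sorted (2,5,5,6,6,6): b_1=2>1, not a PF.
6^6 − 16807 = 46656 − 16807 = 29849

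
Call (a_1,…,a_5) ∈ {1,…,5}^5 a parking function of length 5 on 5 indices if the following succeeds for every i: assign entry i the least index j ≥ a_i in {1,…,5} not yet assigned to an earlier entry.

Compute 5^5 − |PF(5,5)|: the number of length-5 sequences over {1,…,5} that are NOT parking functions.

1829

|PF| = (5+1−5)·(5+1)^{5−1} = 1×1296 = 1296 (Konheim–Weiss)
E.g. (3,5,5,4,3) → sorted (3,3,4,5,5): b_1=3>1, not a PF.
So 3125 − 1296 = 1829 fail.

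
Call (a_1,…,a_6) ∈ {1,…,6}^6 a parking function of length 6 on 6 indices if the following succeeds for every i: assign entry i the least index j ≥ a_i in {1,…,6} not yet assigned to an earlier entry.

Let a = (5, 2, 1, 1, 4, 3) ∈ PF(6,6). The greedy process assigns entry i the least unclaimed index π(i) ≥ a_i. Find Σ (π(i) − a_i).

Σπ = 21 ({1..6} each once); Σa = 5+2+1+1+4+3 = 16; disp = 21−16 = 5.

5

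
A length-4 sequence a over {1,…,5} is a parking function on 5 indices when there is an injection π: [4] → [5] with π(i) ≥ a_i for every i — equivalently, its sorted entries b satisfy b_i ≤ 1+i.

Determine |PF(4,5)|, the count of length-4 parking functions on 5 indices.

|PF(4,5)| = 2·6^3 = 2·216 = 432 [KW]
Check (1,1,2,2) → sorted (1,1,2,2): b_i ≤ 1+i ∀i, a PF.

432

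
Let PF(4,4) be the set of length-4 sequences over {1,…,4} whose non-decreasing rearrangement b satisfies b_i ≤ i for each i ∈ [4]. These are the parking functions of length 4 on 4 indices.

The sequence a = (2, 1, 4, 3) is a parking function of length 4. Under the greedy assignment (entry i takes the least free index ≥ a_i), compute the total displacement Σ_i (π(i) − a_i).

0

Σπ = 4·5/2 = 10 (π permutes [4]); Σa = 2+1+4+3 = 10; disp = 10−10 = 0.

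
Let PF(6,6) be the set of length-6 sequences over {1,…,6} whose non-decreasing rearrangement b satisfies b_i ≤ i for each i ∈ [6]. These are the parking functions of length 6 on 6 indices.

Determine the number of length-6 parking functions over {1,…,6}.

16807

|PF| = 1·7^5 = 1·16807 = 16807 (Konheim–Weiss)
Example (3,2,1,4,2,6) → sorted (1,2,2,3,4,6): b_i ≤ i ∀i, a PF.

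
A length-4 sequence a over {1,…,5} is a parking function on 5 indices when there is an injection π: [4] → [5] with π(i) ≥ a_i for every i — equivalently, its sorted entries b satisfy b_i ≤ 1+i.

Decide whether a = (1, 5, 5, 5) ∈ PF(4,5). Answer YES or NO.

NO

Sorted: b = (1, 5, 5, 5).
  b_1=1 ≤ 2
  b_2=5 > 3
  fails at i=2 ⇒ NO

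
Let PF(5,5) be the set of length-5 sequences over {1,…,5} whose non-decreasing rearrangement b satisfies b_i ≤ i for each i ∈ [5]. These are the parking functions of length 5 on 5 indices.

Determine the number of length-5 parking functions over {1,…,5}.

1296

#PF = (5−5+1)·(5+1)^(5−1) = 1×1296 = 1296
Example (2,1,4,5,3) → sorted (1,2,3,4,5): b_i ≤ i ∀i, a PF.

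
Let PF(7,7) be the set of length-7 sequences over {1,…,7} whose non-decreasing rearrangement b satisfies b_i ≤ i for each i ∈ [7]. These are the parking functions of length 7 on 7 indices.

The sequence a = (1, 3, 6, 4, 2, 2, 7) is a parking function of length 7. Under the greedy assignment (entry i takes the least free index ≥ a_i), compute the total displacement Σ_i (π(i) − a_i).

3

Σπ = 7·8/2 = 28 (π permutes [7]); Σa = 1+3+6+4+2+2+7 = 25; disp = 28−25 = 3.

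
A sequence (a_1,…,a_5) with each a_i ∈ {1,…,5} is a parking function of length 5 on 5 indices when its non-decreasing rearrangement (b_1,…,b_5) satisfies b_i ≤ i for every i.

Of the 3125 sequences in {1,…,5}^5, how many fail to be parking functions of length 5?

|PF(5,5)| = (5+1−5)·(5+1)^{5−1} = 1 · 1296 = 1296 [KW]
Example (2,3,4,3,4) → sorted (2,3,3,4,4): b_1=2>1, not a PF.
Total 3125; non-PF = 3125−1296 = 1829

1829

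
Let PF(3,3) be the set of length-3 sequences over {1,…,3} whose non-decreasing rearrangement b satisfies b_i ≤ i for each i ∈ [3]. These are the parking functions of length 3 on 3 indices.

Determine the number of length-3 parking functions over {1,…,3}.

|PF(3,3)| = (3−3+1)·(3+1)^(3−1) = 1×16 = 16 (Konheim–Weiss)
Example (1,3,2) → sorted (1,2,3): b_i ≤ i ∀i, a PF.

16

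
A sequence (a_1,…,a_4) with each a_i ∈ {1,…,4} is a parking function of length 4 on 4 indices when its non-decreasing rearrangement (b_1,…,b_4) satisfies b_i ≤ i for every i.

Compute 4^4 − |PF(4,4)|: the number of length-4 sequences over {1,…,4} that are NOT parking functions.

#PF = (5−4)·5^(4−1) = 1 · 125 = 125 (Pollak)
Example (4,4,2,3) → sorted (2,3,4,4): b_1=2>1, not a PF.
So 256 − 125 = 131 fail.

131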